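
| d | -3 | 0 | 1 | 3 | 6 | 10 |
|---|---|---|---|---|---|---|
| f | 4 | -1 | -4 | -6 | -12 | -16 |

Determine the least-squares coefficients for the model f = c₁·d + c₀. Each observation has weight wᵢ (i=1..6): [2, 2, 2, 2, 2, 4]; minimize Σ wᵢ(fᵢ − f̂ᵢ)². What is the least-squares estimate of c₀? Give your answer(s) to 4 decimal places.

With design matrix M, MᵀWM = [[510, 54]; [54, 14]] and MᵀWf = [-852, -102]ᵀ.
Δ = 510·14 − 54² = 4224.
c₁ = ((-852)·14 − 54·(-102))/4224 = -535/352; c₀ = (510·(-102) − 54·(-852))/4224 = -501/352.

c₀ = -1.4233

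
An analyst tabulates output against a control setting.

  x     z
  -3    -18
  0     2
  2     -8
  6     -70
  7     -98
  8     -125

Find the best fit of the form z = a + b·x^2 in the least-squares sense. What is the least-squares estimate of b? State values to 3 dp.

b = -1.979

Setting ∂/∂a … = 0 gives: 6·a + 162·b = -317;  162·a + 7890·b = -15516.
(Σ1 = 6, Σx^2 = 162, Σx^2·x^2 = 7890, Σz = -317, Σx^2·z = -15516.)
Eliminating b: 7890·(row 1) − 162·(row 2) gives 21096·a = 7890·(-317) − 162·(-15516) = 12462, so a = 2077/3516.
Then b = ((-15516) − 162·(2077/3516))/7890 = -2319/1172.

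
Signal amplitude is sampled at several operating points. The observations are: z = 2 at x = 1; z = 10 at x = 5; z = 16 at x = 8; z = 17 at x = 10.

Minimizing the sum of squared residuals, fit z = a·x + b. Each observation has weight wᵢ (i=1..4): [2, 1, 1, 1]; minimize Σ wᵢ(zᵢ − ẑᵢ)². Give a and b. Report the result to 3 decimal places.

a = 1.773, b = 0.536

AᵀWA·[a, b]ᵀ = AᵀWz reads: 191·a + 25·b = 352;  25·a + 5·b = 47.
(Σwᵢ·x·x = 191, Σwᵢ·x = 25, Σwᵢ·1 = 5, Σwᵢ·x·z = 352, Σwᵢ·z = 47.)
det = 191·5 − 25² = 330.
a = (352·5 − 25·47)/330 = 39/22; b = (191·47 − 25·352)/330 = 59/110.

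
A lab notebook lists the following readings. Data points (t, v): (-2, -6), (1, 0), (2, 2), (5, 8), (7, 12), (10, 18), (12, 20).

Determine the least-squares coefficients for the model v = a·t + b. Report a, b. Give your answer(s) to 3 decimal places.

The normal equations are: 327·a + 35·b = 560;  35·a + 7·b = 54.
(Σt·t = 327, Σt = 35, Σ1 = 7, Σt·v = 560, Σv = 54.)
Determinant 327·7 − 35² = 1064.
a = (560·7 − 35·54)/1064 = 145/76; b = (327·54 − 35·560)/1064 = -971/532.

a = 1.908, b = -1.825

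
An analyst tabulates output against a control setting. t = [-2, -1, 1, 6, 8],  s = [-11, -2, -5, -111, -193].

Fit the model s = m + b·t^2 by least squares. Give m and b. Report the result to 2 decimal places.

The normal system AᵀA·[m, b]ᵀ = Aᵀs is [[5, 106]; [106, 5410]]·[m, b]ᵀ = [-322, -16399]ᵀ.
det = 5·5410 − 106² = 15814.
m = ((-322)·5410 − 106·(-16399))/15814 = -1863/7907; b = (5·(-16399) − 106·(-322))/15814 = -47863/15814.

m = -0.24, b = -3.03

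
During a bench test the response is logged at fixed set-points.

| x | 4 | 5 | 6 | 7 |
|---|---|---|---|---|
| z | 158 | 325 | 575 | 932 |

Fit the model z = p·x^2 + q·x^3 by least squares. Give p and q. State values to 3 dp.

p = -2.205, q = 3.032

Sums needed: Σx^2·x^2 = 4578, Σx^2·x^3 = 28732, Σx^3·x^3 = 184026.
Right-hand side: Σx^2·z = 77021, Σx^3·z = 494613.
AᵀA·[p, q]ᵀ = Aᵀz becomes [[4578, 28732]; [28732, 184026]]·[p, q]ᵀ = [77021, 494613]ᵀ.
det = 4578·184026 − 28732² = 16943204.
p = (77021·184026 − 28732·494613)/16943204 = -18677085/8471602; q = (4578·494613 − 28732·77021)/16943204 = 25685471/8471602.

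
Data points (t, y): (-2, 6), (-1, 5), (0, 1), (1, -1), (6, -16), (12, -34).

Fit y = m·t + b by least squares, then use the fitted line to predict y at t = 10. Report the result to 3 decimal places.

The normal system AᵀA·[m, b]ᵀ = Aᵀy is [[186, 16]; [16, 6]]·[m, b]ᵀ = [-522, -39]ᵀ.
det = 186·6 − 16² = 860.
m = ((-522)·6 − 16·(-39))/860 = -627/215; b = (186·(-39) − 16·(-522))/860 = 549/430.
At t = 10: ŷ = (-627/215)·(10) + (549/430)·(1) = -11991/430.

ŷ = -27.886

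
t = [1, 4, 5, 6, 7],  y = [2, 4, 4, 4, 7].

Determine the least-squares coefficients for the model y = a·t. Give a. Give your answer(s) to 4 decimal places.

Entries of MᵀM: Σt·t = 127.
Right-hand side: Σt·y = 111.
MᵀM·[a]ᵀ = Mᵀy becomes [[127]]·[a]ᵀ = [111]ᵀ.
Hence a = 111 / 127 ≈ 0.874016.

a = 0.8740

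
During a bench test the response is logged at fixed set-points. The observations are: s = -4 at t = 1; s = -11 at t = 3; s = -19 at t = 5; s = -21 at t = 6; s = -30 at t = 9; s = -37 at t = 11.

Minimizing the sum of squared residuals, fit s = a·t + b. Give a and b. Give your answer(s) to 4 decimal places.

a = -3.2446, b = -1.4068

The normal equations are: 273·a + 35·b = -935;  35·a + 6·b = -122.
(Σt·t = 273, Σt = 35, Σ1 = 6, Σt·s = -935, Σs = -122.)
det = 273·6 − 35² = 413.
a = ((-935)·6 − 35·(-122))/413 = -1340/413; b = (273·(-122) − 35·(-935))/413 = -83/59.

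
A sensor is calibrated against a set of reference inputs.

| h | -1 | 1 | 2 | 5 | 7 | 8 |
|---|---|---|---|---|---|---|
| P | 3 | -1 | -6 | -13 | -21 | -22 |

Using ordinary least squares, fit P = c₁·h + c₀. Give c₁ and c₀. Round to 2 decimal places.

Normal-equation sums: Σh·h = 144, Σh = 22, Σ1 = 6.
And Σh·P = -404, ΣP = -60.
Eliminating c₀: 6·(row 1) − 22·(row 2) gives 380·c₁ = 6·(-404) − 22·(-60) = -1104, so c₁ = -276/95.
Then c₀ = ((-60) − 22·(-276/95))/6 = 62/95.

c₁ = -2.91, c₀ = 0.65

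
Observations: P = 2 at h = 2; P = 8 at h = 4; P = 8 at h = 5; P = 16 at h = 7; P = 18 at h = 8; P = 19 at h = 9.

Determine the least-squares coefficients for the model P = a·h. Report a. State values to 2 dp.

a = 2.10

Sums needed: Σh·h = 239.
And Σh·P = 503.
AᵀA·[a]ᵀ = AᵀP becomes [[239]]·[a]ᵀ = [503]ᵀ.
Hence a = 503 / 239 ≈ 2.1046.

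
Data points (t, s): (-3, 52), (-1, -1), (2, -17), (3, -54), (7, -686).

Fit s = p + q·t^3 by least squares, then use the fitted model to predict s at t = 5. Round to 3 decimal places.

Setting ∂/∂p … = 0 gives: 5·p + 350·q = -706;  350·p + 119172·q = -238295.
(Σ1 = 5, Σt^3 = 350, Σt^3·t^3 = 119172, Σs = -706, Σt^3·s = -238295.)
Δ = 5·119172 − 350² = 473360.
p = ((-706)·119172 − 350·(-238295))/473360 = -366091/236680; q = (5·(-238295) − 350·(-706))/473360 = -188875/94672.
At t = 5: ŝ = (-366091/236680)·(1) + (-188875/94672)·(125) = -118779057/473360.

ŝ = -250.928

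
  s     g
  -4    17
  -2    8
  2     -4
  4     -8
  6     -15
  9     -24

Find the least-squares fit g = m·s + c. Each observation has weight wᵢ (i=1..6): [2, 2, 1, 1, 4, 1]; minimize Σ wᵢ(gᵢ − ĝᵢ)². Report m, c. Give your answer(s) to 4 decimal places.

Sums needed: Σwᵢ·s·s = 285, Σwᵢ·s = 27, Σwᵢ·1 = 11.
And Σwᵢ·s·g = -784, Σwᵢ·g = -46.
Eliminating c: 11·(row 1) − 27·(row 2) gives 2406·m = 11·(-784) − 27·(-46) = -7382, so m = -3691/1203.
Then c = ((-46) − 27·(-3691/1203))/11 = 1343/401.

m = -3.0682, c = 3.3491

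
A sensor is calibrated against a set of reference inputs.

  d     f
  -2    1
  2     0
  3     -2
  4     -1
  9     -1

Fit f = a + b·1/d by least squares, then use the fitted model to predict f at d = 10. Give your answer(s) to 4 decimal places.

f̂ = -0.5267

AᵀA·[a, b]ᵀ = Aᵀf reads: 5·a + (25/36)·b = -3;  (25/36)·a + (889/1296)·b = -55/36.
(Σ1 = 5, Σ1/d = 25/36, Σ1/d·1/d = 889/1296, Σf = -3, Σ1/d·f = -55/36.)
Δ = 5·(889/1296) − (25/36)² = 955/324.
a = ((-3)·(889/1296) − (25/36)·(-55/36))/(955/324) = -323/955; b = (5·(-55/36) − (25/36)·(-3))/(955/324) = -360/191.
At d = 10: f̂ = (-323/955)·(1) + (-360/191)·(1/10) = -503/955.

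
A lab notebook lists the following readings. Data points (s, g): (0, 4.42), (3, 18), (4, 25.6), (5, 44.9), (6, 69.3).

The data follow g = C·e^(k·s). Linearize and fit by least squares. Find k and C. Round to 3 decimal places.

k = 0.458, C = 4.408

Taking logs, ln g = k·s + ln C, so regress ln g on s.
XᵀX = [[86.0000, 18.0000]; [18.0000, 5]], rhs = [66.0943, 15.6620]ᵀ  (here Σs = 18.0000, Σ(s)² = 86.0000, Σln g = 15.6620, Σs·ln g = 66.0943).
Slope k = (n·Σs·ln g − Σs·Σln g)/(n·Σ(s)² − (Σs)²) = (5·66.0943 − 18.0000·15.6620)/106.0000 = 0.45808; ln C = (Σln g − k·Σs)/n = 1.48333, so C = exp(1.48333) = 4.40759.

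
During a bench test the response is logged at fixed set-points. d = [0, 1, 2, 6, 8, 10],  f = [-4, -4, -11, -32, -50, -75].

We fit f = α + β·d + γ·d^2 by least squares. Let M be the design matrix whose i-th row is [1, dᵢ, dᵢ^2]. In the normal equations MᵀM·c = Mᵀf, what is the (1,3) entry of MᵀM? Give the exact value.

205

Row 1 ↔ basis 1, column 3 ↔ basis d^2, so (MᵀM)_{1,3} = Σᵢ d^2 = (1)·(0) + (1)·(1) + (1)·(4) + (1)·(36) + (1)·(64) + (1)·(100) = 205.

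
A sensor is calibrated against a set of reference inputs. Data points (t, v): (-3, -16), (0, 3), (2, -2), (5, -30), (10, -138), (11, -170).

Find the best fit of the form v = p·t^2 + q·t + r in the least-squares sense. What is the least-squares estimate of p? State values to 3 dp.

Forming MᵀM = [[25363, 2437, 259]; [2437, 259, 25]; [259, 25, 6]] and Mᵀv = [-35272, -3356, -353]ᵀ gives MᵀM·[p, q, r]ᵀ = Mᵀv.
Row-reducing yields p = -406661/264198, q = 349541/264198, r = 92355/44033.

p = -1.539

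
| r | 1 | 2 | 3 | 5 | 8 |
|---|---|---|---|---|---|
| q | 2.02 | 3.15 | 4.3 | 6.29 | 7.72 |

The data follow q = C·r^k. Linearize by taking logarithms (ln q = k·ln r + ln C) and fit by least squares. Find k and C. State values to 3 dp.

k = 0.665, C = 2.034

Taking logs, ln q = k·ln r + ln C, so regress ln q on ln r.
AᵀA = [[8.6018, 5.4806]; [5.4806, 5]], rhs = [9.6075, 7.1919]ᵀ  (here Σln r = 5.4806, Σ(ln r)² = 8.6018, Σln q = 7.1919, Σln r·ln q = 9.6075).
Solving (det = 12.9714): k = 0.66462, ln C = 0.70987, so C = exp(0.70987) = 2.03372.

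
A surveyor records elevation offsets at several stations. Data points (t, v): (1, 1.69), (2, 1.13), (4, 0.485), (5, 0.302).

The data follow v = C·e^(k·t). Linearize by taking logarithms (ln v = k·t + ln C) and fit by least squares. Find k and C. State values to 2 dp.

k = -0.43, C = 2.63

With ln vᵢ as the transformed response and tᵢ as the regressor:
Σt = 12.0000, Σ(t)² = 46.0000, Σln v = -1.2740, Σt·ln v = -8.1119.
Normal system: [[46.0000, 12.0000]; [12.0000, 4]]·[k, ln C]ᵀ = [-8.1119, -1.2740]ᵀ.
Slope k = (n·Σt·ln v − Σt·Σln v)/(n·Σ(t)² − (Σt)²) = (4·-8.1119 − 12.0000·-1.2740)/40.0000 = -0.42899; ln C = (Σln v − k·Σt)/n = 0.96848, so C = exp(0.96848) = 2.63395.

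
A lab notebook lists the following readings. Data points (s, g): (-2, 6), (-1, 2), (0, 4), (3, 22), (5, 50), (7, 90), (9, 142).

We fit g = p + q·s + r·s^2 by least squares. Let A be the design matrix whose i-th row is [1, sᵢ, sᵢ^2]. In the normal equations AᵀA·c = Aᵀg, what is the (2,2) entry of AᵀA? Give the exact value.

169

Row 2 ↔ basis s, column 2 ↔ basis s, so (AᵀA)_{2,2} = Σᵢ (s)·(s) = (-2)·(-2) + (-1)·(-1) + (0)·(0) + (3)·(3) + (5)·(5) + (7)·(7) + (9)·(9) = 169.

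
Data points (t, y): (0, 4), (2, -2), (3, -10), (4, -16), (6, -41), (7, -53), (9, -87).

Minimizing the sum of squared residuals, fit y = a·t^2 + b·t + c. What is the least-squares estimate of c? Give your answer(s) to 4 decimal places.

c = 4.2785

Sums needed: Σt^2·t^2 = 10611, Σt^2·t = 1387, Σt^2 = 195, Σt·t = 195, Σt = 31, Σ1 = 7.
Right-hand side: Σt^2·y = -11474, Σt·y = -1498, Σy = -205.
AᵀA·[a, b, c]ᵀ = Aᵀy becomes [[10611, 1387, 195]; [1387, 195, 31]; [195, 31, 7]]·[a, b, c]ᵀ = [-11474, -1498, -205]ᵀ.
Solving the 3×3 system (Gaussian elimination) gives a = -41521/43604, b = -69295/43604, c = 4240/991.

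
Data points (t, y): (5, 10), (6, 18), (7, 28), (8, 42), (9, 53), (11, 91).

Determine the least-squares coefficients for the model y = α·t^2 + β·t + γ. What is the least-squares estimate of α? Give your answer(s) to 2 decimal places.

α = 1.12

Normal-equation sums: Σt^2·t^2 = 29620, Σt^2·t = 3256, Σt^2 = 376, Σt·t = 376, Σt = 46, Σ1 = 6.
And Σt^2·y = 20262, Σt·y = 2168, Σy = 242.
Inverting the 3×3 Gram matrix, [α, β, γ]ᵀ = [47/42, -473/105, 166/35]ᵀ.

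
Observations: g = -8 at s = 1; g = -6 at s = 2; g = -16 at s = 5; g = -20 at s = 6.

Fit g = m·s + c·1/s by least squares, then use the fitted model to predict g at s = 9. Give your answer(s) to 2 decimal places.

ĝ = -28.30

With design matrix M, MᵀM = [[66, 4]; [4, 593/450]] and Mᵀg = [-220, -263/15]ᵀ.
det = 66·(593/450) − 4² = 5323/75.
m = ((-220)·(593/450) − 4·(-263/15))/(5323/75) = -49450/15969; c = (66·(-263/15) − 4·(-220))/(5323/75) = -20790/5323.
At s = 9: ĝ = (-49450/15969)·(9) + (-20790/5323)·(1/9) = -150660/5323.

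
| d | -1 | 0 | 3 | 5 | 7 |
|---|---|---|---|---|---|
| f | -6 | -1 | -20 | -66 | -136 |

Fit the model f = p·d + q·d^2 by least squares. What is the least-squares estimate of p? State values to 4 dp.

p = 2.7420

With design matrix X, XᵀX = [[84, 494]; [494, 3108]] and Xᵀf = [-1336, -8500]ᵀ.
det = 84·3108 − 494² = 17036.
p = ((-1336)·3108 − 494·(-8500))/17036 = 11678/4259; q = (84·(-8500) − 494·(-1336))/17036 = -13504/4259.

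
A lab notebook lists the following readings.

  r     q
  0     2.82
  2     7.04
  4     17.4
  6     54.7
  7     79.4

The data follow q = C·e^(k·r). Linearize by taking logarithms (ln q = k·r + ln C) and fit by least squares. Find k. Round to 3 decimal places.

With ln qᵢ as the transformed response and rᵢ as the regressor:
XᵀX = [[105.0000, 19.0000]; [19.0000, 5]], rhs = [69.9618, 14.2212]ᵀ  (here Σr = 19.0000, Σ(r)² = 105.0000, Σln q = 14.2212, Σr·ln q = 69.9618).
Δ = 105.0000·5 − (19.0000)² = 164.0000; k = (69.9618·5 − 19.0000·14.2212)/164.0000 = 0.48541, ln C = (105.0000·14.2212 − 19.0000·69.9618)/164.0000 = 0.99970.

k = 0.485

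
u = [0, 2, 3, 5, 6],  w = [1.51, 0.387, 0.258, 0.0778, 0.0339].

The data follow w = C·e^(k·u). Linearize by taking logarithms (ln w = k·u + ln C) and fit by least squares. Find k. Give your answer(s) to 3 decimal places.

k = -0.613

Let Y = ln w. Fitting Y = k·u + ln C by least squares:
Σu = 16.0000, Σ(u)² = 74.0000, Σln w = -7.8300, Σu·ln w = -39.0372.
Equations: 74.0000·k + 16.0000·ln C = -39.0372;  16.0000·k + 5·ln C = -7.8300.
Δ = 74.0000·5 − (16.0000)² = 114.0000; k = (-39.0372·5 − 16.0000·-7.8300)/114.0000 = -0.61321, ln C = (74.0000·-7.8300 − 16.0000·-39.0372)/114.0000 = 0.39629.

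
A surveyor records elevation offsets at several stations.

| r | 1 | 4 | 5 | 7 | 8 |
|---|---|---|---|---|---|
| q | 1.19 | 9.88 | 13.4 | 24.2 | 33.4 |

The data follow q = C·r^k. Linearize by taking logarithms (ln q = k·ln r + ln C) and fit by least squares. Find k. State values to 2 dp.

Let Y = ln q. Fitting Y = k·ln r + ln C by least squares:
Σln r = 7.0211, Σ(ln r)² = 12.6227, Σln q = 11.7546, Σln r·ln q = 20.8484.
Equations: 12.6227·k + 7.0211·ln C = 20.8484;  7.0211·k + 5·ln C = 11.7546.
Solving (det = 13.8181): k = 1.57126, ln C = 0.14453.

k = 1.57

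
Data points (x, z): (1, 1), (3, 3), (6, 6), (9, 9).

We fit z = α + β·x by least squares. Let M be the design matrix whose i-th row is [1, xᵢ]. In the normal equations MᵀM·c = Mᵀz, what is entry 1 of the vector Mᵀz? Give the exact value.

19

Entry 1 ↔ basis 1, so (Mᵀz)_{1} = Σᵢ zᵢ = (1)·(1) + (1)·(3) + (1)·(6) + (1)·(9) = 19.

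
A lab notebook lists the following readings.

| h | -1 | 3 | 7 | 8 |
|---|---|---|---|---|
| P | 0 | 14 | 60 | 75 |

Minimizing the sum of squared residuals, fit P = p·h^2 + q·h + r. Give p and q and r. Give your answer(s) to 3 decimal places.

Sums needed: Σh^2·h^2 = 6579, Σh^2·h = 881, Σh^2 = 123, Σh·h = 123, Σh = 17, Σ1 = 4.
Moment sums: Σh^2·P = 7866, Σh·P = 1062, ΣP = 149.
So AᵀA·[p, q, r]ᵀ = AᵀP: [[6579, 881, 123]; [881, 123, 17]; [123, 17, 4]]·[p, q, r]ᵀ = [7866, 1062, 149]ᵀ.
Row-reducing yields p = 3269/3398, q = 5631/3398, r = 1061/1699.

p = 0.962, q = 1.657, r = 0.624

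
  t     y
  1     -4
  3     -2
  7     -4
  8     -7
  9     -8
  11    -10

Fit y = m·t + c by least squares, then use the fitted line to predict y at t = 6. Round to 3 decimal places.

Normal-equation sums: Σt·t = 325, Σt = 39, Σ1 = 6.
Moment sums: Σt·y = -276, Σy = -35.
AᵀA·[m, c]ᵀ = Aᵀy becomes [[325, 39]; [39, 6]]·[m, c]ᵀ = [-276, -35]ᵀ.
Eliminating c: 6·(row 1) − 39·(row 2) gives 429·m = 6·(-276) − 39·(-35) = -291, so m = -97/143.
Then c = ((-35) − 39·(-97/143))/6 = -47/33.
At t = 6: ŷ = (-97/143)·(6) + (-47/33)·(1) = -2357/429.

ŷ = -5.494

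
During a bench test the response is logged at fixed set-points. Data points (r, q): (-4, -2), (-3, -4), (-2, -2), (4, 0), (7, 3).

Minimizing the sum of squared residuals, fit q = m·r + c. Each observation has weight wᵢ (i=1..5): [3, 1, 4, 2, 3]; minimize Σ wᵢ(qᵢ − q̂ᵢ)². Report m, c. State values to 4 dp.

With design matrix A, AᵀWA = [[252, 6]; [6, 13]] and AᵀWq = [115, -9]ᵀ.
Eliminating c: 13·(row 1) − 6·(row 2) gives 3240·m = 13·115 − 6·(-9) = 1549, so m = 1549/3240.
Then c = ((-9) − 6·(1549/3240))/13 = -493/540.

m = 0.4781, c = -0.9130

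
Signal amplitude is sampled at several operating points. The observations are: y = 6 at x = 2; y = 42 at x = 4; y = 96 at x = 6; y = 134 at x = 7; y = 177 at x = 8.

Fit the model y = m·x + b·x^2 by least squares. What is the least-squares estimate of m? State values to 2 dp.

Setting ∂/∂m … = 0 gives: 169·m + 1143·b = 3110;  1143·m + 8065·b = 22046.
(Σx·x = 169, Σx·x^2 = 1143, Σx^2·x^2 = 8065, Σx·y = 3110, Σx^2·y = 22046.)
Eliminating b: 8065·(row 1) − 1143·(row 2) gives 56536·m = 8065·3110 − 1143·22046 = -116428, so m = -29107/14134.
Then b = (22046 − 1143·(-29107/14134))/8065 = 42761/14134.

m = -2.06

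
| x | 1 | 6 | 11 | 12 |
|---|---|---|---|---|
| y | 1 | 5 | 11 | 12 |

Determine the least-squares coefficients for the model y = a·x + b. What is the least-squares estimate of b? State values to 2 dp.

Normal-equation sums: Σx·x = 302, Σx = 30, Σ1 = 4.
Moment sums: Σx·y = 296, Σy = 29.
Δ = 302·4 − 30² = 308.
a = (296·4 − 30·29)/308 = 157/154; b = (302·29 − 30·296)/308 = -61/154.

b = -0.40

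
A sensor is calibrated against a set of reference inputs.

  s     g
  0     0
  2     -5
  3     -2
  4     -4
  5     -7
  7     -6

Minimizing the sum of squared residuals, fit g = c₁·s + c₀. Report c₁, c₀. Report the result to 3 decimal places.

Setting ∂/∂c₁ … = 0 gives: 103·c₁ + 21·c₀ = -109;  21·c₁ + 6·c₀ = -24.
(Σs·s = 103, Σs = 21, Σ1 = 6, Σs·g = -109, Σg = -24.)
det = 103·6 − 21² = 177.
c₁ = ((-109)·6 − 21·(-24))/177 = -50/59; c₀ = (103·(-24) − 21·(-109))/177 = -61/59.

c₁ = -0.847, c₀ = -1.034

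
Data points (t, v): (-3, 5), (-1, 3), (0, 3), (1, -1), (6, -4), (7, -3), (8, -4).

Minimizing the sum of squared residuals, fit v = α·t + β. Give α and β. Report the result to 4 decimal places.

Sums needed: Σt·t = 160, Σt = 18, Σ1 = 7.
Right-hand side: Σt·v = -96, Σv = -1.
det = 160·7 − 18² = 796.
α = ((-96)·7 − 18·(-1))/796 = -327/398; β = (160·(-1) − 18·(-96))/796 = 392/199.

α = -0.8216, β = 1.9698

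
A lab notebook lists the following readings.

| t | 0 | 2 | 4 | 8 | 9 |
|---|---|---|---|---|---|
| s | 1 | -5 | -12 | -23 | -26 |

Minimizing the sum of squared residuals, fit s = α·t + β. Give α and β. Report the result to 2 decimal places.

α = -2.99, β = 0.75

Entries of AᵀA: Σt·t = 165, Σt = 23, Σ1 = 5.
Moment sums: Σt·s = -476, Σs = -65.
So AᵀA·[α, β]ᵀ = Aᵀs: [[165, 23]; [23, 5]]·[α, β]ᵀ = [-476, -65]ᵀ.
Eliminating β: 5·(row 1) − 23·(row 2) gives 296·α = 5·(-476) − 23·(-65) = -885, so α = -885/296.
Then β = ((-65) − 23·(-885/296))/5 = 223/296.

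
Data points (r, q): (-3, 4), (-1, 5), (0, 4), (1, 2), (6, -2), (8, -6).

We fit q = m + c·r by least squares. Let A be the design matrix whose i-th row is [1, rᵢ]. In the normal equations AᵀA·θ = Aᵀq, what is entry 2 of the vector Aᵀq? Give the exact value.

Entry 2 ↔ basis r, so (Aᵀq)_{2} = Σᵢ (r)·qᵢ = (-3)·(4) + (-1)·(5) + (0)·(4) + (1)·(2) + (6)·(-2) + (8)·(-6) = -75.

-75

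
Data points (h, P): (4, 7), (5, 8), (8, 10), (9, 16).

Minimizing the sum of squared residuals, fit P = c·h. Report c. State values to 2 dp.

From the data, Σh·h = 186.
For MᵀP: Σh·P = 292.
MᵀM·[c]ᵀ = MᵀP becomes [[186]]·[c]ᵀ = [292]ᵀ.
c = 292/186 = 1.56989.

c = 1.57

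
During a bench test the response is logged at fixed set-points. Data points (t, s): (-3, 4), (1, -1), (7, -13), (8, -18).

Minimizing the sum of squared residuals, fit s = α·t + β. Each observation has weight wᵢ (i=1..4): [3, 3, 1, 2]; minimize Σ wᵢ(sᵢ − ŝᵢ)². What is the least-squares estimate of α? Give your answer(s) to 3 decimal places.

The normal system AᵀWA·[α, β]ᵀ = AᵀWs is [[207, 17]; [17, 9]]·[α, β]ᵀ = [-418, -40]ᵀ.
Determinant 207·9 − 17² = 1574.
α = ((-418)·9 − 17·(-40))/1574 = -1541/787; β = (207·(-40) − 17·(-418))/1574 = -587/787.

α = -1.958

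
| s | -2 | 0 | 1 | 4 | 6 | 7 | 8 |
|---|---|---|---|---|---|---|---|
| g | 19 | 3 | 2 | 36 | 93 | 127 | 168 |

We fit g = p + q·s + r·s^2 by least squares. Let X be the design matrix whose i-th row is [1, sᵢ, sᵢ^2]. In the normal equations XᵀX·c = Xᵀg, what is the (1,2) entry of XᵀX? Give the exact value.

24

Row 1 ↔ basis 1, column 2 ↔ basis s, so (XᵀX)_{1,2} = Σᵢ s = (1)·(-2) + (1)·(0) + (1)·(1) + (1)·(4) + (1)·(6) + (1)·(7) + (1)·(8) = 24.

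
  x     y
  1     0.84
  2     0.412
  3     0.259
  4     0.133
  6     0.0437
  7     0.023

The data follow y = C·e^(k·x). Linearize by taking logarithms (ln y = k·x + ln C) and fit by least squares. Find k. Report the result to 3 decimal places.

Let Y = ln y. Fitting Y = k·x + ln C by least squares:
Over the data: Σx = 23.0000, Σ(x)² = 115.0000, Σln y = -11.3321, Σx·ln y = -59.2585.
Normal system: [[115.0000, 23.0000]; [23.0000, 6]]·[k, ln C]ᵀ = [-59.2585, -11.3321]ᵀ.
Δ = 115.0000·6 − (23.0000)² = 161.0000; k = (-59.2585·6 − 23.0000·-11.3321)/161.0000 = -0.58952, ln C = (115.0000·-11.3321 − 23.0000·-59.2585)/161.0000 = 0.37115.

k = -0.590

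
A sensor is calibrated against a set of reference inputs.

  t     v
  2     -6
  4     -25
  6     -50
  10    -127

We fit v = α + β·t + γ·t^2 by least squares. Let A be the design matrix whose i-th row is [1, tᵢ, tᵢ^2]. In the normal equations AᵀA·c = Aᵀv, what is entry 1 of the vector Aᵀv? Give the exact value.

Entry 1 ↔ basis 1, so (Aᵀv)_{1} = Σᵢ vᵢ = (1)·(-6) + (1)·(-25) + (1)·(-50) + (1)·(-127) = -208.

-208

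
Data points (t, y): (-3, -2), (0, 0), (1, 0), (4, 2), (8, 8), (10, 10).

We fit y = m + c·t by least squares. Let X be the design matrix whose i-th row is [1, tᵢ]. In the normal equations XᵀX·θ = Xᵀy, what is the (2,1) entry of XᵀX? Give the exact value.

Row 2 ↔ basis t, column 1 ↔ basis 1, so (XᵀX)_{2,1} = Σᵢ t = (-3)·(1) + (0)·(1) + (1)·(1) + (4)·(1) + (8)·(1) + (10)·(1) = 20.

20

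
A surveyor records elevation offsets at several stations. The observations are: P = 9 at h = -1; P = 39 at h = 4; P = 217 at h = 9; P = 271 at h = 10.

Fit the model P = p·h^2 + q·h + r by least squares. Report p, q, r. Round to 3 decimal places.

p = 2.970, q = -2.934, r = 3.121

Setting ∂/∂p … = 0 gives: 16818·p + 1792·q + 198·r = 45310;  1792·p + 198·q + 22·r = 4810;  198·p + 22·q + 4·r = 536.
Solving the 3×3 system (Gaussian elimination) gives p = 6846/2305, q = -6764/2305, r = 1439/461.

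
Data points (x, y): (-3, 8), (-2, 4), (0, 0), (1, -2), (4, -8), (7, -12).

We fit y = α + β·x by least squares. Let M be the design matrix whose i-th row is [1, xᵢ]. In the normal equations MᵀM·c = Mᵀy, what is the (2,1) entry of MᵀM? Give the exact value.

Row 2 ↔ basis x, column 1 ↔ basis 1, so (MᵀM)_{2,1} = Σᵢ x = (-3)·(1) + (-2)·(1) + (0)·(1) + (1)·(1) + (4)·(1) + (7)·(1) = 7.

7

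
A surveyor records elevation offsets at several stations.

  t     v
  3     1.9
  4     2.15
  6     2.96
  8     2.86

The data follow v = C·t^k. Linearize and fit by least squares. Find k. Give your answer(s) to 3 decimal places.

k = 0.471

With ln vᵢ as the transformed response and ln tᵢ as the regressor:
Σln t = 6.3561, Σ(ln t)² = 10.6632, Σln v = 3.5433, Σln t·ln v = 5.8958.
Equations: 10.6632·k + 6.3561·ln C = 5.8958;  6.3561·k + 4·ln C = 3.5433.
Solving (det = 2.2529): k = 0.47119, ln C = 0.13710.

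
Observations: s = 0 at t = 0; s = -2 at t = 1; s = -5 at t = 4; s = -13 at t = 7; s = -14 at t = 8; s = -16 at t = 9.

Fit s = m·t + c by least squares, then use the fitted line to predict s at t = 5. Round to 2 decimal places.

Sums needed: Σt·t = 211, Σt = 29, Σ1 = 6.
And Σt·s = -369, Σs = -50.
So AᵀA·[m, c]ᵀ = Aᵀs: [[211, 29]; [29, 6]]·[m, c]ᵀ = [-369, -50]ᵀ.
Determinant 211·6 − 29² = 425.
m = ((-369)·6 − 29·(-50))/425 = -764/425; c = (211·(-50) − 29·(-369))/425 = 151/425.
At t = 5: ŝ = (-764/425)·(5) + (151/425)·(1) = -3669/425.

ŝ = -8.63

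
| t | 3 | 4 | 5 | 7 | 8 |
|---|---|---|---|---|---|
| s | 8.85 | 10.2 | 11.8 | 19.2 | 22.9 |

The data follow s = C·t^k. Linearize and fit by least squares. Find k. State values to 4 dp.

Taking logs, ln s = k·ln t + ln C, so regress ln s on ln t.
AᵀA = [[13.8297, 8.1197]; [8.1197, 5]], rhs = [21.8482, 13.0570]ᵀ  (here Σln t = 8.1197, Σ(ln t)² = 13.8297, Σln s = 13.0570, Σln t·ln s = 21.8482).
Δ = 13.8297·5 − (8.1197)² = 3.2190; k = (21.8482·5 − 8.1197·13.0570)/3.2190 = 1.00110, ln C = (13.8297·13.0570 − 8.1197·21.8482)/3.2190 = 0.98567.

k = 1.0011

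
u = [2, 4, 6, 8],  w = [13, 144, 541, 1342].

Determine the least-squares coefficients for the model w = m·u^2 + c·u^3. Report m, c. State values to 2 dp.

m = -2.86, c = 2.98

With design matrix A, AᵀA = [[5664, 41600]; [41600, 312960]] and Aᵀw = [107720, 813280]ᵀ.
Δ = 5664·312960 − 41600² = 42045440.
m = (107720·312960 − 41600·813280)/42045440 = -23515/8212; c = (5664·813280 − 41600·107720)/42045440 = 12233/4106.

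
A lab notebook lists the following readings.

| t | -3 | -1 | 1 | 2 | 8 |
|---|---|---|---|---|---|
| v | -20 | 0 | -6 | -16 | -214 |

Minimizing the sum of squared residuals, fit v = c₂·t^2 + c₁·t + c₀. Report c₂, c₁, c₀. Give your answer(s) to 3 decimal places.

Sums needed: Σt^2·t^2 = 4195, Σt^2·t = 493, Σt^2 = 79, Σt·t = 79, Σt = 7, Σ1 = 5.
Moment sums: Σt^2·v = -13946, Σt·v = -1690, Σv = -256.
Row-reducing yields c₂ = -219949/72111, c₁ = -172175/72111, c₀ = 8052/24037.

c₂ = -3.050, c₁ = -2.388, c₀ = 0.335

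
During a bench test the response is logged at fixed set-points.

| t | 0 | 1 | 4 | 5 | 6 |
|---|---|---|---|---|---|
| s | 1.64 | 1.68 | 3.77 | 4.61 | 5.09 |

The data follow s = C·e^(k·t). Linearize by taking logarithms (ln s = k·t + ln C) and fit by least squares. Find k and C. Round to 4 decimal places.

k = 0.2106, C = 1.5300

Linearized form: ln s = k·t + ln C. From the 5 transformed points,
Sums: Σt = 16.0000, Σ(t)² = 78.0000, Σln s = 5.4961, Σt·ln s = 23.2319.
Normal system: [[78.0000, 16.0000]; [16.0000, 5]]·[k, ln C]ᵀ = [23.2319, 5.4961]ᵀ.
Slope k = (n·Σt·ln s − Σt·Σln s)/(n·Σ(t)² − (Σt)²) = (5·23.2319 − 16.0000·5.4961)/134.0000 = 0.21061; ln C = (Σln s − k·Σt)/n = 0.42525, so C = exp(0.42525) = 1.52997.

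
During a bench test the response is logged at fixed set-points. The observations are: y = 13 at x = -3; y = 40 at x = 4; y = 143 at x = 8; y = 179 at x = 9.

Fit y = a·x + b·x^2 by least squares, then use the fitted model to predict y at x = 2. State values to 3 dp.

Normal-equation sums: Σx·x = 170, Σx·x^2 = 1278, Σx^2·x^2 = 10994.
For Aᵀy: Σx·y = 2876, Σx^2·y = 24408.
Determinant 170·10994 − 1278² = 235696.
a = (2876·10994 − 1278·24408)/235696 = 53165/29462; b = (170·24408 − 1278·2876)/235696 = 59229/29462.
At x = 2: ŷ = (53165/29462)·(2) + (59229/29462)·(4) = 171623/14731.

ŷ = 11.650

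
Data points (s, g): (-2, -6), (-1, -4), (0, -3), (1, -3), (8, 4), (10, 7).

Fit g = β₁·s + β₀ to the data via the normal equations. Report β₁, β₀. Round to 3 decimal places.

With design matrix A, AᵀA = [[170, 16]; [16, 6]] and Aᵀg = [115, -5]ᵀ.
det = 170·6 − 16² = 764.
β₁ = (115·6 − 16·(-5))/764 = 385/382; β₀ = (170·(-5) − 16·115)/764 = -1345/382.

β₁ = 1.008, β₀ = -3.521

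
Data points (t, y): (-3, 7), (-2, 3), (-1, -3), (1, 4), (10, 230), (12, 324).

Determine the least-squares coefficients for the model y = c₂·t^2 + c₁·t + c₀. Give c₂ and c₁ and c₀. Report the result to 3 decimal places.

c₂ = 2.003, c₁ = 3.053, c₀ = -0.931

Normal-equation sums: Σt^2·t^2 = 30835, Σt^2·t = 2693, Σt^2 = 259, Σt·t = 259, Σt = 17, Σ1 = 6.
Right-hand side: Σt^2·y = 69732, Σt·y = 6168, Σy = 565.
Normal equations: [[30835, 2693, 259]; [2693, 259, 17]; [259, 17, 6]]·[c₂, c₁, c₀]ᵀ = [69732, 6168, 565]ᵀ.
Solving the 3×3 system (Gaussian elimination) gives c₂ = 30597/15278, c₁ = 233183/76390, c₀ = -35573/38195.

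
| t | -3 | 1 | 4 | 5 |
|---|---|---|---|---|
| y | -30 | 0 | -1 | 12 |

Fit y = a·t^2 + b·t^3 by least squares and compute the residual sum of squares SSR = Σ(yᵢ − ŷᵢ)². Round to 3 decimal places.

From the data, Σt^2·t^2 = 963, Σt^2·t^3 = 3907, Σt^3·t^3 = 20451.
Right-hand side: Σt^2·y = 14, Σt^3·y = 2246.
Δ = 963·20451 − 3907² = 4429664.
a = (14·20451 − 3907·2246)/4429664 = -1061101/553708; b = (963·2246 − 3907·14)/4429664 = 263525/553708.
Residuals: 13461/138427, 199394/138427, -110423/138427, 57849/138427; SSR = 400781/138427.

SSR = 2.895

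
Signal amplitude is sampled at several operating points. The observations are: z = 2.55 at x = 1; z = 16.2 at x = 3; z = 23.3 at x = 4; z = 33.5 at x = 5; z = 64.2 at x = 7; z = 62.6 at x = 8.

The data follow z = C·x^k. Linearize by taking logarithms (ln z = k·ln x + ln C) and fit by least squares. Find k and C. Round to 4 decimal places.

k = 1.5829, C = 2.6410

Let Y = ln z. Fitting Y = k·ln x + ln C by least squares:
AᵀA = [[13.8297, 8.1197]; [8.1197, 6]], rhs = [29.7770, 18.6799]ᵀ  (here Σln x = 8.1197, Σ(ln x)² = 13.8297, Σln z = 18.6799, Σln x·ln z = 29.7770).
Solving (det = 17.0487): k = 1.58294, ln C = 0.97115, so C = exp(0.97115) = 2.64097.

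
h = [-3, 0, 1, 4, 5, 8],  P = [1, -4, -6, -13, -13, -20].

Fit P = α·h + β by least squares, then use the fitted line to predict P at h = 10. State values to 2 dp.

P̂ = -23.54

With design matrix X, XᵀX = [[115, 15]; [15, 6]] and XᵀP = [-286, -55]ᵀ.
Eliminating β: 6·(row 1) − 15·(row 2) gives 465·α = 6·(-286) − 15·(-55) = -891, so α = -297/155.
Then β = ((-55) − 15·(-297/155))/6 = -407/93.
At h = 10: P̂ = (-297/155)·(10) + (-407/93)·(1) = -2189/93.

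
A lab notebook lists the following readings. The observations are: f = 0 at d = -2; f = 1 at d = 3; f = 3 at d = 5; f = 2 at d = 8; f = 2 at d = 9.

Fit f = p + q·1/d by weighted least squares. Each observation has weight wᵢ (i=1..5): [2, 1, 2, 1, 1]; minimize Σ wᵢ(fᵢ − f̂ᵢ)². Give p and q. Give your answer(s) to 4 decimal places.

p = 1.5839, q = 2.8564

From the data, Σwᵢ·1 = 7, Σwᵢ·1/d = -11/360, Σwᵢ·1/d·1/d = 93193/129600.
For XᵀWf: Σwᵢ·f = 11, Σwᵢ·1/d·f = 361/180.
det = 7·(93193/129600) − (-11/360)² = 7247/1440.
p = (11·(93193/129600) − (-11/360)·(361/180))/(7247/1440) = 22957/14494; q = (7·(361/180) − (-11/360)·11)/(7247/1440) = 20700/7247.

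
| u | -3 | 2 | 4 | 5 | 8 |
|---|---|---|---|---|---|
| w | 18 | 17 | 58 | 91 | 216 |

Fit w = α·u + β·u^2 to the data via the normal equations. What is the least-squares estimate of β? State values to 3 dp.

The normal equations are: 118·α + 682·β = 2395;  682·α + 5074·β = 17257.
Δ = 118·5074 − 682² = 133608.
α = (2395·5074 − 682·17257)/133608 = 31913/11134; β = (118·17257 − 682·2395)/133608 = 16789/5567.

β = 3.016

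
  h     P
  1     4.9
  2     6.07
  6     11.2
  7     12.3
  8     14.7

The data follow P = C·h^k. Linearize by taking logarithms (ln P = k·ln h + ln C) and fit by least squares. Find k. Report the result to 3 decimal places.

k = 0.518

Taking logs, ln P = k·ln h + ln C, so regress ln P on ln h.
Σln h = 6.5103, Σ(ln h)² = 11.8015, Σln P = 11.0060, Σln h·ln P = 16.0514.
Equations: 11.8015·k + 6.5103·ln C = 16.0514;  6.5103·k + 5·ln C = 11.0060.
Solving (det = 16.6240): k = 0.51765, ln C = 1.52718.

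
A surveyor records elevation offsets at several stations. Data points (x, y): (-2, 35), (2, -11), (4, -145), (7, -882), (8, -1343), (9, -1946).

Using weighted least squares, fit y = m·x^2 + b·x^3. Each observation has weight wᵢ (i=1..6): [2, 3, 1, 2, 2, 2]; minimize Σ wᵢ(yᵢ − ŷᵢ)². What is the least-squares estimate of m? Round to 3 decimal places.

m = 3.057

Compute the Gram sums: Σwᵢ·x^2·x^2 = 26452, Σwᵢ·x^2·x^3 = 218304, Σwᵢ·x^3·x^3 = 1826884.
And Σwᵢ·x^2·y = -575764, Σwᵢ·x^3·y = -4827656.
AᵀWA·[m, b]ᵀ = AᵀWy becomes [[26452, 218304]; [218304, 1826884]]·[m, b]ᵀ = [-575764, -4827656]ᵀ.
Δ = 26452·1826884 − 218304² = 668099152.
m = ((-575764)·1826884 − 218304·(-4827656))/668099152 = 127661003/41756197; b = (26452·(-4827656) − 218304·(-575764))/668099152 = -125598266/41756197.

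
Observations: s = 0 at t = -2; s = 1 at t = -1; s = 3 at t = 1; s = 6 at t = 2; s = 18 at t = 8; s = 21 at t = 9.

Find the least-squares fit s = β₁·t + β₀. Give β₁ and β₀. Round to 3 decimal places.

Compute the Gram sums: Σt·t = 155, Σt = 17, Σ1 = 6.
Right-hand side: Σt·s = 347, Σs = 49.
So XᵀX·[β₁, β₀]ᵀ = Xᵀs: [[155, 17]; [17, 6]]·[β₁, β₀]ᵀ = [347, 49]ᵀ.
det = 155·6 − 17² = 641.
β₁ = (347·6 − 17·49)/641 = 1249/641; β₀ = (155·49 − 17·347)/641 = 1696/641.

β₁ = 1.949, β₀ = 2.646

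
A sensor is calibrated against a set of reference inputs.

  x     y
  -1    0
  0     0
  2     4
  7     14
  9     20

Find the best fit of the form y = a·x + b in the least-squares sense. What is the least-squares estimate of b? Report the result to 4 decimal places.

b = 0.6943

Compute the Gram sums: Σx·x = 135, Σx = 17, Σ1 = 5.
And Σx·y = 286, Σy = 38.
AᵀA·[a, b]ᵀ = Aᵀy becomes [[135, 17]; [17, 5]]·[a, b]ᵀ = [286, 38]ᵀ.
det = 135·5 − 17² = 386.
a = (286·5 − 17·38)/386 = 392/193; b = (135·38 − 17·286)/386 = 134/193.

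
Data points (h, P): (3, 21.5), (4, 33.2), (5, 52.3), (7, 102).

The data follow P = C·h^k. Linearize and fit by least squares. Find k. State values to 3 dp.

Taking logs, ln P = k·ln h + ln C, so regress ln P on ln h.
Σln h = 6.0403, Σ(ln h)² = 9.5056, Σln P = 15.1526, Σln h·ln P = 23.5945.
Equations: 9.5056·k + 6.0403·ln C = 23.5945;  6.0403·k + 4·ln C = 15.1526.
Solving (det = 1.5378): k = 1.85497, ln C = 0.98703.

k = 1.855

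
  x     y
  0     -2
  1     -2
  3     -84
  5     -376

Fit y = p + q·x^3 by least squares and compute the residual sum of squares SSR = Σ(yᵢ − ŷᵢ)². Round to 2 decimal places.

SSR = 8.73

From the data, Σ1 = 4, Σx^3 = 153, Σx^3·x^3 = 16355.
Right-hand side: Σy = -464, Σx^3·y = -49270.
Normal equations: [[4, 153]; [153, 16355]]·[p, q]ᵀ = [-464, -49270]ᵀ.
Δ = 4·16355 − 153² = 42011.
p = ((-464)·16355 − 153·(-49270))/42011 = -50410/42011; q = (4·(-49270) − 153·(-464))/42011 = -126088/42011.
Residuals: -33612/42011, 92476/42011, -74138/42011, 15274/42011; SSR = 366840/42011.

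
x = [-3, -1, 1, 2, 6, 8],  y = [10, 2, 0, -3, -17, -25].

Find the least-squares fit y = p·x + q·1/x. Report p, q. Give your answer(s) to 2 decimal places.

The normal system MᵀM·[p, q]ᵀ = Mᵀy is [[115, 6]; [6, 1385/576]]·[p, q]ᵀ = [-340, -307/24]ᵀ.
Determinant 115·(1385/576) − 6² = 138539/576.
p = ((-340)·(1385/576) − 6·(-307/24))/(138539/576) = -426692/138539; q = (115·(-307/24) − 6·(-340))/(138539/576) = 327720/138539.

p = -3.08, q = 2.37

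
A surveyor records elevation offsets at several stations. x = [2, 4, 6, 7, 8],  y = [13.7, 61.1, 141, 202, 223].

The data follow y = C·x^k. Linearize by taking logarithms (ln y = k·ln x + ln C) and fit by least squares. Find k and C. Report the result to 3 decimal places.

k = 2.067, C = 3.368

Linearized form: ln y = k·ln x + ln C. From the 5 transformed points,
Σln x = 7.8966, Σ(ln x)² = 13.7233, Σln y = 22.3941, Σln x·ln y = 37.9557.
Equations: 13.7233·k + 7.8966·ln C = 37.9557;  7.8966·k + 5·ln C = 22.3941.
Δ = 13.7233·5 − (7.8966)² = 6.2610; k = (37.9557·5 − 7.8966·22.3941)/6.2610 = 2.06711, ln C = (13.7233·22.3941 − 7.8966·37.9557)/6.2610 = 1.21421, so C = exp(1.21421) = 3.36763.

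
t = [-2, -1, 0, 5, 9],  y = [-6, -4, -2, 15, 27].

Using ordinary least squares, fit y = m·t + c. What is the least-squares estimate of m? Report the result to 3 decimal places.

m = 3.088

Forming XᵀX = [[111, 11]; [11, 5]] and Xᵀy = [334, 30]ᵀ gives XᵀX·[m, c]ᵀ = Xᵀy.
det = 111·5 − 11² = 434.
m = (334·5 − 11·30)/434 = 670/217; c = (111·30 − 11·334)/434 = -172/217.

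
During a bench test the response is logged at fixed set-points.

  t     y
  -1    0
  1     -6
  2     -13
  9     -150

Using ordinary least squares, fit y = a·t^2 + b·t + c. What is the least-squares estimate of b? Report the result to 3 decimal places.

From the data, Σt^2·t^2 = 6579, Σt^2·t = 737, Σt^2 = 87, Σt·t = 87, Σt = 11, Σ1 = 4.
Moment sums: Σt^2·y = -12208, Σt·y = -1382, Σy = -169.
Normal equations: [[6579, 737, 87]; [737, 87, 11]; [87, 11, 4]]·[a, b, c]ᵀ = [-12208, -1382, -169]ᵀ.
Inverting the 3×3 Gram matrix, [a, b, c]ᵀ = [-13822/9109, -25997/9109, -12735/9109]ᵀ.

b = -2.854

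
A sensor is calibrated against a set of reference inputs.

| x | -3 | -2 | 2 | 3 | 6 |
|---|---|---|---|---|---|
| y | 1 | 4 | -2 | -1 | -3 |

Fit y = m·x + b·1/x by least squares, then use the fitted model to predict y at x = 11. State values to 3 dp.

Setting ∂/∂m … = 0 gives: 62·m + 5·b = -36;  5·m + (3/4)·b = -25/6.
(Σx·x = 62, Σx·1/x = 5, Σ1/x·1/x = 3/4, Σx·y = -36, Σ1/x·y = -25/6.)
Δ = 62·(3/4) − 5² = 43/2.
m = ((-36)·(3/4) − 5·(-25/6))/(43/2) = -37/129; b = (62·(-25/6) − 5·(-36))/(43/2) = -470/129.
At x = 11: ŷ = (-37/129)·(11) + (-470/129)·(1/11) = -1649/473.

ŷ = -3.486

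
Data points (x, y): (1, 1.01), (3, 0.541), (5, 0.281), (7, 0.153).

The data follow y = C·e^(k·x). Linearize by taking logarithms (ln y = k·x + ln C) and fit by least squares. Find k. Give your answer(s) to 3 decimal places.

k = -0.316

With ln yᵢ as the transformed response and xᵢ as the regressor:
XᵀX = [[84.0000, 16.0000]; [16.0000, 4]], rhs = [-21.3213, -3.7511]ᵀ  (here Σx = 16.0000, Σ(x)² = 84.0000, Σln y = -3.7511, Σx·ln y = -21.3213).
Slope k = (n·Σx·ln y − Σx·Σln y)/(n·Σ(x)² − (Σx)²) = (4·-21.3213 − 16.0000·-3.7511)/80.0000 = -0.31584; ln C = (Σln y − k·Σx)/n = 0.32560.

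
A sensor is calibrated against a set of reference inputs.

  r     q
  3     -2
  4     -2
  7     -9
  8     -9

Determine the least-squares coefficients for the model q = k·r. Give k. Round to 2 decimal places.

Entries of AᵀA: Σr·r = 138.
For Aᵀq: Σr·q = -149.
Hence k = -149 / 138 ≈ -1.07971.

k = -1.08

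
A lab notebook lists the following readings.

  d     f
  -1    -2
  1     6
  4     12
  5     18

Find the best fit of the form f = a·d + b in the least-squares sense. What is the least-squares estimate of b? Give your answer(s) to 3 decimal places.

b = 1.626

Compute the Gram sums: Σd·d = 43, Σd = 9, Σ1 = 4.
Right-hand side: Σd·f = 146, Σf = 34.
Determinant 43·4 − 9² = 91.
a = (146·4 − 9·34)/91 = 278/91; b = (43·34 − 9·146)/91 = 148/91.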